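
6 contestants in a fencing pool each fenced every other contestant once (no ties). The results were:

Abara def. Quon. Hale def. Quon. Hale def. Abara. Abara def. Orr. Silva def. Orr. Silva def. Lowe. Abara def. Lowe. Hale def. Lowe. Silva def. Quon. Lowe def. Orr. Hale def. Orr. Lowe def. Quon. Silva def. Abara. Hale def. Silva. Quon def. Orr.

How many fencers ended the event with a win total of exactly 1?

Win totals: Quon 1, Lowe 2, Abara 3, Hale 5, Orr 0, Silva 4.
Exactly 1: Quon — 1 fencer.

1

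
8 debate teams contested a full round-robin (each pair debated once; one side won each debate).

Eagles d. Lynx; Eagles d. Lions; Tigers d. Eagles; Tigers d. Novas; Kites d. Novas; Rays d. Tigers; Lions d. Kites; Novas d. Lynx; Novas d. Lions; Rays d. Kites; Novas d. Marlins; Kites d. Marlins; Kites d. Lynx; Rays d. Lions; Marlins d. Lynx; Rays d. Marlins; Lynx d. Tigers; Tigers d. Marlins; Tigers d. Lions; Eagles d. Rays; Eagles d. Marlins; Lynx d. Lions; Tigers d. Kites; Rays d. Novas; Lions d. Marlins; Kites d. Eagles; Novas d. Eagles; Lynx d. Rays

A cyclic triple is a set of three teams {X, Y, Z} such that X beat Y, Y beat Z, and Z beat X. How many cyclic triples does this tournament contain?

14

Win totals: Eagles 4, Tigers 5, Lions 2, Rays 5, Lynx 3, Marlins 1, Novas 4, Kites 4.
A team with w wins dominates both others in C(w,2) triples; summing gives 6 + 10 + 1 + 10 + 3 + 0 + 6 + 6 = 42 transitive triples.
Total triples C(8,3) = 56, so cyclic triples = 56 − 42 = 14.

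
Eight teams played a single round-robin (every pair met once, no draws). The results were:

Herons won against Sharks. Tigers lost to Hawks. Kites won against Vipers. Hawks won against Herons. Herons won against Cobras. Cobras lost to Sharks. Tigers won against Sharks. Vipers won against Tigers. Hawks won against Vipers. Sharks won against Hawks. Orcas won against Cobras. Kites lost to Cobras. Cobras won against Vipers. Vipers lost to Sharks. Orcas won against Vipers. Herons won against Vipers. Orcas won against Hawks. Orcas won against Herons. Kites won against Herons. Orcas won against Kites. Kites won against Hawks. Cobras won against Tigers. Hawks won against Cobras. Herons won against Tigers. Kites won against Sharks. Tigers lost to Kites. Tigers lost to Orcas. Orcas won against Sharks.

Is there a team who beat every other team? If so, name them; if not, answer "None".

Orcas

Orcas has 7 wins out of 7 opponents — a perfect record.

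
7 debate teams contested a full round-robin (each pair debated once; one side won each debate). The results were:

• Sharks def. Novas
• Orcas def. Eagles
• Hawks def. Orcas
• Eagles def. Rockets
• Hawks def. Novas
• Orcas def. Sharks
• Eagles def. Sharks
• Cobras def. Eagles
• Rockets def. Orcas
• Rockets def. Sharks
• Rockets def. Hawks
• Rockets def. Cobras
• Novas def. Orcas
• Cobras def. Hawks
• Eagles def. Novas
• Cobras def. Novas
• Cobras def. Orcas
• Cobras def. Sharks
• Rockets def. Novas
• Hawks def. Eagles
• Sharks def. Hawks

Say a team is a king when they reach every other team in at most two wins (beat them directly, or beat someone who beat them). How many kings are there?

3

Rockets reaches everyone (king).
Cobras reaches everyone (king).
Eagles reaches everyone (king).
Novas cannot reach Rockets, Cobras, Hawks in two steps.
Orcas cannot reach Cobras in two steps.
Hawks cannot reach Cobras in two steps.
Sharks cannot reach Rockets, Cobras in two steps.
Kings: Rockets, Cobras, Eagles — 3.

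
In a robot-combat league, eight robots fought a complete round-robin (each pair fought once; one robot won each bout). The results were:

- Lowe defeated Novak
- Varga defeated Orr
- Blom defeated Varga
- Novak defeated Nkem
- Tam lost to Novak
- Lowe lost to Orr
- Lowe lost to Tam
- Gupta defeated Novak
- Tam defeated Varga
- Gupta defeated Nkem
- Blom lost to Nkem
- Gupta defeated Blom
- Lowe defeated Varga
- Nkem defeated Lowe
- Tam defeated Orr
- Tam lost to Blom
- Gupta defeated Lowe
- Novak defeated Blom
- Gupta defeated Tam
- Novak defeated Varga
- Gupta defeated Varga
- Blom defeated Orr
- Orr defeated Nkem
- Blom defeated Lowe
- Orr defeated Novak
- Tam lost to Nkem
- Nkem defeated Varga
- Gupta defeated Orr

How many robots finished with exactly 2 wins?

Win totals: Tam 3, Blom 4, Lowe 2, Varga 1, Novak 4, Gupta 7, Orr 3, Nkem 4.
Exactly 2: Lowe — 1 robot.

1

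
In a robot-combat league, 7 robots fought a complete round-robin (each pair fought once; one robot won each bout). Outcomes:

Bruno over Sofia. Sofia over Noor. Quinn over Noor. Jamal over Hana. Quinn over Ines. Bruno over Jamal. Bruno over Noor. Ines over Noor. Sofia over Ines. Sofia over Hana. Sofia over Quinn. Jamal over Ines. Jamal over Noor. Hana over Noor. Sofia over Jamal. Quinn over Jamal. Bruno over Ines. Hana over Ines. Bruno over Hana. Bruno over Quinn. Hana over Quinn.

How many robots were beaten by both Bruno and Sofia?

Bruno beat: Noor, Hana, Quinn, Sofia, Ines, Jamal.
Sofia beat: Noor, Hana, Quinn, Ines, Jamal.
Both beat: Noor, Hana, Quinn, Ines, Jamal — 5.

5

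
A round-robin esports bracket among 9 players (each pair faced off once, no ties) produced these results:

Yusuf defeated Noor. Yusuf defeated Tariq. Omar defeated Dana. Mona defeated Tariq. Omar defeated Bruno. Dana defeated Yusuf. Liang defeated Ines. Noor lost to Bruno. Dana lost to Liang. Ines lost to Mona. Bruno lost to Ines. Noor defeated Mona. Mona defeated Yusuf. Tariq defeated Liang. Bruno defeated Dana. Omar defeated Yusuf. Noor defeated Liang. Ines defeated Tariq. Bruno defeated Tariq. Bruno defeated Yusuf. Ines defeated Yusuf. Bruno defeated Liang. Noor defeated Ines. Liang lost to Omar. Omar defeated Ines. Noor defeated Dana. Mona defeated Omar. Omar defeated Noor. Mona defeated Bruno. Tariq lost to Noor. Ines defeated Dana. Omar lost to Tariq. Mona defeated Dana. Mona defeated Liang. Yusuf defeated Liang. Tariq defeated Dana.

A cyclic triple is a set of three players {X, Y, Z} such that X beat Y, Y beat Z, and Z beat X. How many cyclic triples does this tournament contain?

15

Win totals: Noor 5, Tariq 3, Dana 1, Yusuf 3, Omar 6, Bruno 5, Ines 4, Liang 2, Mona 7.
A player with w wins dominates both others in C(w,2) triples; summing gives 10 + 3 + 0 + 3 + 15 + 10 + 6 + 1 + 21 = 69 transitive triples.
Total triples C(9,3) = 84, so cyclic triples = 84 − 69 = 15.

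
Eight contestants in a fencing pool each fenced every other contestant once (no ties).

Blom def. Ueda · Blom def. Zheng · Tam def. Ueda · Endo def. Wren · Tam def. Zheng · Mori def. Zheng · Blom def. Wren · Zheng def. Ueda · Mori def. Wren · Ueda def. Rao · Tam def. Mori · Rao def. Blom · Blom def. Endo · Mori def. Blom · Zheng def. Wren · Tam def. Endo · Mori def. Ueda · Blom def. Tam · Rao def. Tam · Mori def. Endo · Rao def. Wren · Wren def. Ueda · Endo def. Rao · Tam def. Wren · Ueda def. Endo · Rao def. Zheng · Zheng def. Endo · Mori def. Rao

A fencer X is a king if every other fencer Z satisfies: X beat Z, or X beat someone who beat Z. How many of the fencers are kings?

4

Blom reaches everyone (king).
Wren cannot reach Blom, Mori, Tam, Zheng in two steps.
Endo cannot reach Mori in two steps.
Ueda cannot reach Mori in two steps.
Mori reaches everyone (king).
Tam reaches everyone (king).
Zheng cannot reach Blom, Mori, Tam in two steps.
Rao reaches everyone (king).
Kings: Blom, Mori, Tam, Rao — 4.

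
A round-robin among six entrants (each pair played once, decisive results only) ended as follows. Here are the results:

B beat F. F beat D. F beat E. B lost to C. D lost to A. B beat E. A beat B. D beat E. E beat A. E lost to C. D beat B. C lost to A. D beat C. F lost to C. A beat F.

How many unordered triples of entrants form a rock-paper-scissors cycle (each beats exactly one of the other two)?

6

Win totals: A 4, B 2, C 3, D 3, E 1, F 2.
An entrant with w wins dominates both others in C(w,2) triples; summing gives 6 + 1 + 3 + 3 + 0 + 1 = 14 transitive triples.
Total triples C(6,3) = 20, so cyclic triples = 20 − 14 = 6.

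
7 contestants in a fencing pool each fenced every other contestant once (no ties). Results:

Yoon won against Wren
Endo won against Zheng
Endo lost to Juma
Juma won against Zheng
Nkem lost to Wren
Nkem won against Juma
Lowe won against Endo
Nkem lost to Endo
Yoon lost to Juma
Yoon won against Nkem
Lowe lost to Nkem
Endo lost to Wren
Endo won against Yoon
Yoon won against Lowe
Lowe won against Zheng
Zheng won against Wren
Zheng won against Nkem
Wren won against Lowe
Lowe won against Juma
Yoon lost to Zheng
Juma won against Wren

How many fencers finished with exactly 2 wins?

Win totals: Nkem 2, Endo 3, Wren 3, Yoon 3, Juma 4, Zheng 3, Lowe 3.
Exactly 2: Nkem — 1 fencer.

1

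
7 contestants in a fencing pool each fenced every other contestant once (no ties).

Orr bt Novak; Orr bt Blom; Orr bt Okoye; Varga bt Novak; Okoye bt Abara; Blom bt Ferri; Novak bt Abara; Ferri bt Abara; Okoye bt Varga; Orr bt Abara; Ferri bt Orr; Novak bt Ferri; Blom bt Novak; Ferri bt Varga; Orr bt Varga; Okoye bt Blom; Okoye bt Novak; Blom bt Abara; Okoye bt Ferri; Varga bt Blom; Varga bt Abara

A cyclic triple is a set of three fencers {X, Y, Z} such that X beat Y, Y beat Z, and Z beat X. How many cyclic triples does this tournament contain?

5

Win totals: Novak 2, Okoye 5, Varga 3, Ferri 3, Orr 5, Abara 0, Blom 3.
A fencer with w wins dominates both others in C(w,2) triples; summing gives 1 + 10 + 3 + 3 + 10 + 0 + 3 = 30 transitive triples.
Total triples C(7,3) = 35, so cyclic triples = 35 − 30 = 5.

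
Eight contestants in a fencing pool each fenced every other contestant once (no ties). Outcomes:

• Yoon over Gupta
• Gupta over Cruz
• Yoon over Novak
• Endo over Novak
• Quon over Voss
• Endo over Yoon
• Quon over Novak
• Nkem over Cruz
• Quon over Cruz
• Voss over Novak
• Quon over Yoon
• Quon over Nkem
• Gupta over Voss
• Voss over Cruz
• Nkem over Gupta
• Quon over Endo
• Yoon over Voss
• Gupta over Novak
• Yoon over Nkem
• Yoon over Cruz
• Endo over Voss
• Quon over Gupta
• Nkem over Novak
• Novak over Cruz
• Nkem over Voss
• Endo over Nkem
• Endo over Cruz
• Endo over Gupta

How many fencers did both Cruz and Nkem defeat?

Cruz beat: no one.
Nkem beat: Voss, Gupta, Novak, Cruz.
No one was beaten by both.

0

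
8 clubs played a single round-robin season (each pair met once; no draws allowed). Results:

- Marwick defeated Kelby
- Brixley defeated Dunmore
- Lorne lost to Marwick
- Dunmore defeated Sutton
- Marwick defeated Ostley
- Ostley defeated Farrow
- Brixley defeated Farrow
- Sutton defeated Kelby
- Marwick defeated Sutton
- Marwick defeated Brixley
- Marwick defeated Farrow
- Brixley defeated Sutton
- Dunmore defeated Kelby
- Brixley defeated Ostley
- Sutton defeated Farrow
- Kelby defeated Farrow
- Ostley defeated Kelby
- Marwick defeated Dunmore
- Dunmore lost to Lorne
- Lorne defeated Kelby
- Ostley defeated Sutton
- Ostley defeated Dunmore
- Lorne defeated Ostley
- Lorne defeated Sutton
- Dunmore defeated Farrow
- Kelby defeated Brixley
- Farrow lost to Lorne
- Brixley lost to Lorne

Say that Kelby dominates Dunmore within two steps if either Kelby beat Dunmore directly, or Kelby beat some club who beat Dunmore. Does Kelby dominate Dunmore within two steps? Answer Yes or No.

Kelby did not beat Dunmore directly.
Kelby beat Farrow, Brixley. Of those, Brixley beat Dunmore.

Yes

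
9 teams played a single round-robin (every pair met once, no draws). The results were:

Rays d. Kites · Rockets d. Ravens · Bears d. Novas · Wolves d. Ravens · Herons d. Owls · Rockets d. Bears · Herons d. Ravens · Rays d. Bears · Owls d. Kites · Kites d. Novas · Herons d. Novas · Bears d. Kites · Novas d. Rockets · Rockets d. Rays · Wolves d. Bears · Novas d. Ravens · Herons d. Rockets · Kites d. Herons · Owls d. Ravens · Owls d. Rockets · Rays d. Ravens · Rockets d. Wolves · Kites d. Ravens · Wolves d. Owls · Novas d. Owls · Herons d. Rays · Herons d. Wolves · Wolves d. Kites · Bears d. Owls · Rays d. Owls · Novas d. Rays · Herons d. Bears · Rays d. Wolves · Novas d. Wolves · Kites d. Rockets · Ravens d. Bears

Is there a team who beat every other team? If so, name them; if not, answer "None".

Highest win total is Herons with 7 (out of 8 possible).
Herons lost to Kites, so no team went undefeated.

None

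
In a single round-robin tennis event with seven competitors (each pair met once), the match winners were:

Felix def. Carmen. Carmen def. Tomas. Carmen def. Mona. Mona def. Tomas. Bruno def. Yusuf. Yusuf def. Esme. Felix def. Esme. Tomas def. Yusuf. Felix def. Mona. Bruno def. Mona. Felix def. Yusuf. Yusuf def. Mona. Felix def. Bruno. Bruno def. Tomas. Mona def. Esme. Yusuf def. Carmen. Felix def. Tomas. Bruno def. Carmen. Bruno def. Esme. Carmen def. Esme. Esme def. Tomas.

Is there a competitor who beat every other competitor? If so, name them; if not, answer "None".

Felix

Felix has 6 wins out of 6 opponents — a perfect record.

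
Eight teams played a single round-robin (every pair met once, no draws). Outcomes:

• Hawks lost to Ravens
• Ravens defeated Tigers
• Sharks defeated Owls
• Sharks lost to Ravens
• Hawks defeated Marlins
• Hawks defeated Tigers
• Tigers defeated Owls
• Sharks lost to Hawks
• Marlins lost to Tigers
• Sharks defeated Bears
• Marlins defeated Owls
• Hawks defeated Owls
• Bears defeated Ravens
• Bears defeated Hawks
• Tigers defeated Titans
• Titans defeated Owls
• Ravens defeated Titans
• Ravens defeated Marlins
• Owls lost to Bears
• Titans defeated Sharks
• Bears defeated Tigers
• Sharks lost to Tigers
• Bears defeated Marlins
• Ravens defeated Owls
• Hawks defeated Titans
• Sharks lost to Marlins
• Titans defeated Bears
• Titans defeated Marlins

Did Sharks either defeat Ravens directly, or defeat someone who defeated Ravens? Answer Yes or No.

Sharks did not beat Ravens directly.
Sharks beat Owls, Bears. Of those, Bears beat Ravens.

Yes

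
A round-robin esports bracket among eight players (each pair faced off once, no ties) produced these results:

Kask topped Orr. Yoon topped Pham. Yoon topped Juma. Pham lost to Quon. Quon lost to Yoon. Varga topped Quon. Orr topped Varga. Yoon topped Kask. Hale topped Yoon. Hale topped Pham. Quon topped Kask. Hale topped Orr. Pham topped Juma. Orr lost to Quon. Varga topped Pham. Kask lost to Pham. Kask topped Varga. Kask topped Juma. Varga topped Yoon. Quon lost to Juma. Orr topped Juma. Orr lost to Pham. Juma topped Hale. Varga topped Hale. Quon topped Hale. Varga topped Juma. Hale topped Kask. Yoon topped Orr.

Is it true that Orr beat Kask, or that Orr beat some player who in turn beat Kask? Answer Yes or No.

No

Orr did not beat Kask directly.
Orr beat Varga, Juma, but each of them lost to Kask. No two-step path.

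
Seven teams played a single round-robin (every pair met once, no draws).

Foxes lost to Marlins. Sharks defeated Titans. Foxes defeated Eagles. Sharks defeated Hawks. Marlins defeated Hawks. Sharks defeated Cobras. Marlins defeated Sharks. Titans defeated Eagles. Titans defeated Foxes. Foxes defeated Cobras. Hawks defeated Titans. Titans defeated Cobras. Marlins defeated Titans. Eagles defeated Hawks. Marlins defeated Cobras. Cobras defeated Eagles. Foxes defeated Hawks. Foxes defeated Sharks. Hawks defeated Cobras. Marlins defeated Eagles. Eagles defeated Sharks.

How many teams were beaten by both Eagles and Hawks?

Eagles beat: Sharks, Hawks.
Hawks beat: Titans, Cobras.
No one was beaten by both.

0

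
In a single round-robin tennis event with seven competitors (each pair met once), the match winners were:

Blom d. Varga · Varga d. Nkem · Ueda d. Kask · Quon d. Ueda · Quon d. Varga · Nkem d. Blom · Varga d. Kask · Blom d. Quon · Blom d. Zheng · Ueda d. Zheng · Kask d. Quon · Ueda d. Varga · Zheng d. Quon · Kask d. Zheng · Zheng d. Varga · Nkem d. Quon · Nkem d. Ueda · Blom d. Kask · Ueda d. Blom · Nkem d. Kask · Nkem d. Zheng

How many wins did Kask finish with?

Kask's results: beat Zheng, Quon; lost to Varga, Nkem, Blom, Ueda.
That is 2 wins.

2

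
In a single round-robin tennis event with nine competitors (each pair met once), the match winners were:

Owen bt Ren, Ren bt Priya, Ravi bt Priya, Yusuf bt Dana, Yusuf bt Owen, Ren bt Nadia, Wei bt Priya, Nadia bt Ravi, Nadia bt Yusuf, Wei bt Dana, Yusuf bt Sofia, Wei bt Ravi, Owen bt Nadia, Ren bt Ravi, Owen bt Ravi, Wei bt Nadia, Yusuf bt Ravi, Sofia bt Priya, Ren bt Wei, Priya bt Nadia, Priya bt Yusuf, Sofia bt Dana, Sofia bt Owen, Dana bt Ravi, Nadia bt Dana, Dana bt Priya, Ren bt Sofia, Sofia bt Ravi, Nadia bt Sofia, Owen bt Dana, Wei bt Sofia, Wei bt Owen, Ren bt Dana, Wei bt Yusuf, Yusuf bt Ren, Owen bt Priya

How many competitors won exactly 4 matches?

2

Win totals: Dana 2, Ren 6, Priya 2, Yusuf 5, Sofia 4, Nadia 4, Owen 5, Ravi 1, Wei 7.
Exactly 4: Sofia, Nadia — 2 competitors.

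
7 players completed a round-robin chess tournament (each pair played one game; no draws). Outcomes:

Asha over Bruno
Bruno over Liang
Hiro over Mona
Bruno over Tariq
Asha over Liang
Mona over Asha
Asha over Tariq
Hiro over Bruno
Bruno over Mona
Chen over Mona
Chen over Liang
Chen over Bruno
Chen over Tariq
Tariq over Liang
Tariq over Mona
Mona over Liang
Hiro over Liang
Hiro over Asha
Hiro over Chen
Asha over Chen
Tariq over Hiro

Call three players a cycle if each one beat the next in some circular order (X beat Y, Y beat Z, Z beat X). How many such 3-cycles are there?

6

Win totals: Bruno 3, Asha 4, Chen 4, Mona 2, Liang 0, Tariq 3, Hiro 5.
A player with w wins dominates both others in C(w,2) triples; summing gives 3 + 6 + 6 + 1 + 0 + 3 + 10 = 29 transitive triples.
Total triples C(7,3) = 35, so cyclic triples = 35 − 29 = 6.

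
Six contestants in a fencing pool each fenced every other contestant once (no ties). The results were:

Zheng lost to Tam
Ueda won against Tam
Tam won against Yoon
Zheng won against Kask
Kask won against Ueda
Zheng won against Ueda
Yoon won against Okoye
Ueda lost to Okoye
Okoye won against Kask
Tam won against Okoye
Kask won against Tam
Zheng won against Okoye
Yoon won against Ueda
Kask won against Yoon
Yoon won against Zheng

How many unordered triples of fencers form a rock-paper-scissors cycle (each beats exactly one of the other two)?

7

Win totals: Kask 3, Zheng 3, Okoye 2, Ueda 1, Tam 3, Yoon 3.
A fencer with w wins dominates both others in C(w,2) triples; summing gives 3 + 3 + 1 + 0 + 3 + 3 = 13 transitive triples.
Total triples C(6,3) = 20, so cyclic triples = 20 − 13 = 7.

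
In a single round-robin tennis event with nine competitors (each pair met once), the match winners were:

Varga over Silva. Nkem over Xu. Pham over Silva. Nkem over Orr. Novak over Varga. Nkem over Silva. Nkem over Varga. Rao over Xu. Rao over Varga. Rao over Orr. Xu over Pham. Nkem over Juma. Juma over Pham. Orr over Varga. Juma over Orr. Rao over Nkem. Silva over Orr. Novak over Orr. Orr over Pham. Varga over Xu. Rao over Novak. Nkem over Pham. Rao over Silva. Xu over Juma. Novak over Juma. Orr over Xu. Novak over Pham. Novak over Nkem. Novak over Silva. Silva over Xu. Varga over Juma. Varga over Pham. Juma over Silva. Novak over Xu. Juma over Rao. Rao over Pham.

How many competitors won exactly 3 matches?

Win totals: Orr 3, Silva 2, Xu 2, Varga 4, Juma 4, Rao 7, Novak 7, Nkem 6, Pham 1.
Exactly 3: Orr — 1 competitor.

1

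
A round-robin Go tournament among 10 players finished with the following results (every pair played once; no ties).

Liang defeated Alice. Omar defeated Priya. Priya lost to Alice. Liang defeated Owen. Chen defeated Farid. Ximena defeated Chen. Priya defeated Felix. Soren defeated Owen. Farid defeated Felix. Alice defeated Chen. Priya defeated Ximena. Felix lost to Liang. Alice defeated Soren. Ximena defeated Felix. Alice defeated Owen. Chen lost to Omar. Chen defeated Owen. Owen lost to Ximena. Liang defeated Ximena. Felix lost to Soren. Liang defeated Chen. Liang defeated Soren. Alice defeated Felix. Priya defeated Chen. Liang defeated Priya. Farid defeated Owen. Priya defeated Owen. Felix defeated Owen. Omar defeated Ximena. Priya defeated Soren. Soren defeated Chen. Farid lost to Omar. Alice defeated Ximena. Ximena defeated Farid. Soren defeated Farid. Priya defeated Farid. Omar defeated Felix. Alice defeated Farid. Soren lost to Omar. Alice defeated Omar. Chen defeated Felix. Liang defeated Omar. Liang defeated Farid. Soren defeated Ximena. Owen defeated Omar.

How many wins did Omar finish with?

6

Omar's results: beat Soren, Chen, Priya, Farid, Felix, Ximena; lost to Liang, Alice, Owen.
That is 6 wins.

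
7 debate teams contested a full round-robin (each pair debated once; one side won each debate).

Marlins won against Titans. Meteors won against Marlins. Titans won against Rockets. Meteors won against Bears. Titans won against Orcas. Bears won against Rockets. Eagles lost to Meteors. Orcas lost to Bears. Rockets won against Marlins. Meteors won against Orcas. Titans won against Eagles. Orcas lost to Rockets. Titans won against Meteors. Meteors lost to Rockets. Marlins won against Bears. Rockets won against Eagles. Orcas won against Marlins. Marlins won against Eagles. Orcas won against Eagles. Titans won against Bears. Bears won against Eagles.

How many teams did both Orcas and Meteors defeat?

2

Orcas beat: Marlins, Eagles.
Meteors beat: Orcas, Bears, Marlins, Eagles.
Both beat: Marlins, Eagles — 2.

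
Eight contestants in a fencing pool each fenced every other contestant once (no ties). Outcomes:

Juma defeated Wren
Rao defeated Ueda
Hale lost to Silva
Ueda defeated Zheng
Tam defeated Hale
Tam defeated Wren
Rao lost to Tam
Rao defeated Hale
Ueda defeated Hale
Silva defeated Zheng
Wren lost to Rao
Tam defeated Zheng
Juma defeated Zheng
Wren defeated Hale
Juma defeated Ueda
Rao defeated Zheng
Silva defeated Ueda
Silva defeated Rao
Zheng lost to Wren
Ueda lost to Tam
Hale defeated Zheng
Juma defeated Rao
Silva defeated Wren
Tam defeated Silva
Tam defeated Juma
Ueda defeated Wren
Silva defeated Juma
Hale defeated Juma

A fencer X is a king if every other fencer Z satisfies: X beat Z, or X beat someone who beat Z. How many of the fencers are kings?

1

Ueda cannot reach Silva, Rao, Tam in two steps.
Juma cannot reach Silva, Tam in two steps.
Hale cannot reach Silva, Tam in two steps.
Zheng cannot reach Ueda, Juma, Hale, Wren, Silva, Rao, Tam in two steps.
Wren cannot reach Ueda, Silva, Rao, Tam in two steps.
Silva cannot reach Tam in two steps.
Rao cannot reach Silva, Tam in two steps.
Tam reaches everyone (king).
Kings: Tam — 1.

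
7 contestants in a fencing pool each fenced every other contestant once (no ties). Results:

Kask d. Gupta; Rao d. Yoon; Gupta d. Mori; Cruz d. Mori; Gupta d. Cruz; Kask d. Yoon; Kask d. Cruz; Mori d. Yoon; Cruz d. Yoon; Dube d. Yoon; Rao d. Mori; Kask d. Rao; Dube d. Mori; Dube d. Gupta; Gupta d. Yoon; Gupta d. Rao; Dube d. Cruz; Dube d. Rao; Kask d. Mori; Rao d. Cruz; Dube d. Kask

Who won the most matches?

Dube

Win totals: Gupta 4, Yoon 0, Mori 1, Dube 6, Cruz 2, Rao 3, Kask 5.
Dube leads with 6 wins (next highest: 5).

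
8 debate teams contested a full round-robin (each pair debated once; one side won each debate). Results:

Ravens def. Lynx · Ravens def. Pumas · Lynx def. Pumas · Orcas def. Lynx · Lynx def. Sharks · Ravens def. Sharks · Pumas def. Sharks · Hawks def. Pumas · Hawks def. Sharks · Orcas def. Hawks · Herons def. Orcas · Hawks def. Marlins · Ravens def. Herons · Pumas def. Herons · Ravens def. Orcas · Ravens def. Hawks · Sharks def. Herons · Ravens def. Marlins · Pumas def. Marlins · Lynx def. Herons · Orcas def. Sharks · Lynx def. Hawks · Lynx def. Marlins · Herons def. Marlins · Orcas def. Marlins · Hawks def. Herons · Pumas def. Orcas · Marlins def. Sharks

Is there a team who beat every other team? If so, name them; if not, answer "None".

Ravens

Ravens has 7 wins out of 7 opponents — a perfect record.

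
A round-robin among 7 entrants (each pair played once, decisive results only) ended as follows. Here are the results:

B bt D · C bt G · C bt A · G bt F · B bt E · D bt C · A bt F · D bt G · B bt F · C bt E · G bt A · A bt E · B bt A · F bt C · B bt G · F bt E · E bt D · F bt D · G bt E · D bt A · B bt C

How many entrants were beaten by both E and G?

E beat: D.
G beat: A, E, F.
No one was beaten by both.

0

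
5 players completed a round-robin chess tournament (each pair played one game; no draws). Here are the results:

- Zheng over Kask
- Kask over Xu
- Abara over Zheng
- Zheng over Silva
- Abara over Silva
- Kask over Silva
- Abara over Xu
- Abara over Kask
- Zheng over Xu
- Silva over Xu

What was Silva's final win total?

1

Silva's results: beat Xu; lost to Abara, Zheng, Kask.
That is 1 win.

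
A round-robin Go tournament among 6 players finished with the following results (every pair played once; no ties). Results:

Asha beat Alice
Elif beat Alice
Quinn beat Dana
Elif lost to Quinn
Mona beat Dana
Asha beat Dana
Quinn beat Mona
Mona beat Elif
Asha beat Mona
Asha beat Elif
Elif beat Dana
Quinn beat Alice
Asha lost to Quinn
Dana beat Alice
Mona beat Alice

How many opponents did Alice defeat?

0

Alice's results: beat no one; lost to Dana, Elif, Quinn, Mona, Asha.
That is 0 wins.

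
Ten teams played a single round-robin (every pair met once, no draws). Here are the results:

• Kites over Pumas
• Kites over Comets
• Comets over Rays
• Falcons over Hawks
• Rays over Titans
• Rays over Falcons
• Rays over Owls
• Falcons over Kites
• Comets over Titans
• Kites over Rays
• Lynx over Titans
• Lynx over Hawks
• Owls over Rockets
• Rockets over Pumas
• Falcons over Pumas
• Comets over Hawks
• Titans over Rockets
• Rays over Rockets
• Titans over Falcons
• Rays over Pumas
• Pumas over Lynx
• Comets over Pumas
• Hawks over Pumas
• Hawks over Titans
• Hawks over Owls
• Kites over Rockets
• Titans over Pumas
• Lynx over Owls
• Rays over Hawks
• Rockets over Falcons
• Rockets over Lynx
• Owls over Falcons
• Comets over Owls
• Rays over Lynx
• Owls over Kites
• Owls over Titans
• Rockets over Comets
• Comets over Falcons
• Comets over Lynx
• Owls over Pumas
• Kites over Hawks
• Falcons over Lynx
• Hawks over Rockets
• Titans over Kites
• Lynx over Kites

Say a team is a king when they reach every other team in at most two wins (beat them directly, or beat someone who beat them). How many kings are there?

Kites reaches everyone (king).
Owls reaches everyone (king).
Hawks cannot reach Rays in two steps.
Falcons reaches everyone (king).
Pumas cannot reach Falcons, Rays, Comets, Rockets in two steps.
Rays reaches everyone (king).
Titans cannot reach Owls in two steps.
Comets reaches everyone (king).
Lynx reaches everyone (king).
Rockets reaches everyone (king).
Kings: Kites, Owls, Falcons, Rays, Comets, Lynx, Rockets — 7.

7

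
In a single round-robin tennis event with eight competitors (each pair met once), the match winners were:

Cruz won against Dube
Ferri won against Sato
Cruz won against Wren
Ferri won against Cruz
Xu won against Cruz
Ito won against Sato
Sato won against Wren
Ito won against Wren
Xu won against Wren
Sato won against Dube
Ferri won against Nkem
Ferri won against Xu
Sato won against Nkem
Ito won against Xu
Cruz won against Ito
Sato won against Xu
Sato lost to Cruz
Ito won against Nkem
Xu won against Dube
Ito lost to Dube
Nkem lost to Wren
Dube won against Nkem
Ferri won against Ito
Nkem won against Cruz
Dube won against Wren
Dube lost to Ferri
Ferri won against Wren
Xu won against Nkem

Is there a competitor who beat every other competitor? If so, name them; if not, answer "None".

Ferri

Ferri has 7 wins out of 7 opponents — a perfect record.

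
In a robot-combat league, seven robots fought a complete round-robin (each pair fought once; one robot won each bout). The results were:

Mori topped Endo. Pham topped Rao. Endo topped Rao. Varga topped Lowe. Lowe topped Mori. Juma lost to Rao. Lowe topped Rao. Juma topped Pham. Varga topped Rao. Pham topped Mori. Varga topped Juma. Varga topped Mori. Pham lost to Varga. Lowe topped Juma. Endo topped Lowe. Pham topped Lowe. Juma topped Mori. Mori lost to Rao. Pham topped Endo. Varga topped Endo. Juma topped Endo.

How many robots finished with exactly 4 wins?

1

Win totals: Endo 2, Varga 6, Rao 2, Pham 4, Juma 3, Mori 1, Lowe 3.
Exactly 4: Pham — 1 robot.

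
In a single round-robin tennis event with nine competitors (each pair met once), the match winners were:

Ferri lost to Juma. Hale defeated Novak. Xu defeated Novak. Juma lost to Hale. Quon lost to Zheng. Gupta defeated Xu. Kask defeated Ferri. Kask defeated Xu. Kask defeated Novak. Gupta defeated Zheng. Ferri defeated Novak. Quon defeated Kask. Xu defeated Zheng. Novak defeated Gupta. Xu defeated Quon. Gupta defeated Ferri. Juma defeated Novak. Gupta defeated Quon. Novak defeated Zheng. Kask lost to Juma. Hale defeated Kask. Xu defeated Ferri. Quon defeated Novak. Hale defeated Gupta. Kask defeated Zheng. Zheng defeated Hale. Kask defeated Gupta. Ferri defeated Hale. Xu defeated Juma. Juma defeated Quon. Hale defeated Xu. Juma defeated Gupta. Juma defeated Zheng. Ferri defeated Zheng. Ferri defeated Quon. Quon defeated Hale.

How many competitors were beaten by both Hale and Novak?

Hale beat: Kask, Novak, Juma, Gupta, Xu.
Novak beat: Gupta, Zheng.
Both beat: Gupta — 1.

1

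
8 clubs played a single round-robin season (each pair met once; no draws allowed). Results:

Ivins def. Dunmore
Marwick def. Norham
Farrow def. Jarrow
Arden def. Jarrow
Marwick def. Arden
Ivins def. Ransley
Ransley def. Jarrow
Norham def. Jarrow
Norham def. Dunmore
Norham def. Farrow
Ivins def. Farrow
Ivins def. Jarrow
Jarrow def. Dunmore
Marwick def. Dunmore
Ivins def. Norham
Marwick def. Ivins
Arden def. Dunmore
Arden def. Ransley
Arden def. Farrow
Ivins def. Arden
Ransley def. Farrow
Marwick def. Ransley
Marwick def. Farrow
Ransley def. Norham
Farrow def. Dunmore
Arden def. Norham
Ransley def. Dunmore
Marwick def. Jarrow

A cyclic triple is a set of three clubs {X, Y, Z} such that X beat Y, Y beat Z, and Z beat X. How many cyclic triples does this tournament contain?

Win totals: Farrow 2, Ivins 6, Ransley 4, Marwick 7, Arden 5, Jarrow 1, Norham 3, Dunmore 0.
A club with w wins dominates both others in C(w,2) triples; summing gives 1 + 15 + 6 + 21 + 10 + 0 + 3 + 0 = 56 transitive triples.
Total triples C(8,3) = 56, so cyclic triples = 56 − 56 = 0.

0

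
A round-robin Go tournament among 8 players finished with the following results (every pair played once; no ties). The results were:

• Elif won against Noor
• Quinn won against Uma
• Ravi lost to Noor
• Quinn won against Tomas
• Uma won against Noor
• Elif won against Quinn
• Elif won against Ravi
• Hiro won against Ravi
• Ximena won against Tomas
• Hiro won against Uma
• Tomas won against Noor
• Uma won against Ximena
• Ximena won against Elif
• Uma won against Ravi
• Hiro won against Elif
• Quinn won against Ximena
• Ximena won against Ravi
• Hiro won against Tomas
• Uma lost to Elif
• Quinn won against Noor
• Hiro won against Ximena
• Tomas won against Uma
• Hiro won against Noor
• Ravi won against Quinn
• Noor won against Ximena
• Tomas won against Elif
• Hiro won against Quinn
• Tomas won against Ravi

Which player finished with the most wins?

Hiro

Win totals: Quinn 4, Elif 4, Noor 2, Ravi 1, Tomas 4, Hiro 7, Ximena 3, Uma 3.
Hiro leads with 7 wins (next highest: 4).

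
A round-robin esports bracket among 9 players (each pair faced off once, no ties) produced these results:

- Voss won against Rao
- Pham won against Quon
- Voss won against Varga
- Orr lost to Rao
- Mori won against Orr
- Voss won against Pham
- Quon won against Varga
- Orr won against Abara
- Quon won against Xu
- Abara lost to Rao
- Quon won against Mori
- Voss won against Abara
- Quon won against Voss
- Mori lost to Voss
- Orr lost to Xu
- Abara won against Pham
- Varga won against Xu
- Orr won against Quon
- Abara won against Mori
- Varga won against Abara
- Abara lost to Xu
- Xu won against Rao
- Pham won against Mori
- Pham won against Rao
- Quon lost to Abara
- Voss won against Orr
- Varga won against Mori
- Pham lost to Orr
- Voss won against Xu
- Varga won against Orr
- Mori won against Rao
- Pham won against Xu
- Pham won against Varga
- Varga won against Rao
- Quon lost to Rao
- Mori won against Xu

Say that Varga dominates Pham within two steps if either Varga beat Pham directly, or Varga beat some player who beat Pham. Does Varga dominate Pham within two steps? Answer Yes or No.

Yes

Varga did not beat Pham directly.
Varga beat Rao, Orr, Mori, Xu, Abara. Of those, Orr beat Pham.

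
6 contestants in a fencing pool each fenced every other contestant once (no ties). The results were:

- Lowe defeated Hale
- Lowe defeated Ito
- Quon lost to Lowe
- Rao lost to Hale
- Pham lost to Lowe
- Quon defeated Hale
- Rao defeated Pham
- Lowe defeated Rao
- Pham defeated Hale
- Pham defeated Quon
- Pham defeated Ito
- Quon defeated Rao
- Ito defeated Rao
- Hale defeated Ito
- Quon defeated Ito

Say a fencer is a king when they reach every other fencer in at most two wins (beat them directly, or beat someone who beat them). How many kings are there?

1

Rao cannot reach Lowe in two steps.
Lowe reaches everyone (king).
Ito cannot reach Lowe, Quon, Hale in two steps.
Quon cannot reach Lowe in two steps.
Hale cannot reach Lowe, Quon in two steps.
Pham cannot reach Lowe in two steps.
Kings: Lowe — 1.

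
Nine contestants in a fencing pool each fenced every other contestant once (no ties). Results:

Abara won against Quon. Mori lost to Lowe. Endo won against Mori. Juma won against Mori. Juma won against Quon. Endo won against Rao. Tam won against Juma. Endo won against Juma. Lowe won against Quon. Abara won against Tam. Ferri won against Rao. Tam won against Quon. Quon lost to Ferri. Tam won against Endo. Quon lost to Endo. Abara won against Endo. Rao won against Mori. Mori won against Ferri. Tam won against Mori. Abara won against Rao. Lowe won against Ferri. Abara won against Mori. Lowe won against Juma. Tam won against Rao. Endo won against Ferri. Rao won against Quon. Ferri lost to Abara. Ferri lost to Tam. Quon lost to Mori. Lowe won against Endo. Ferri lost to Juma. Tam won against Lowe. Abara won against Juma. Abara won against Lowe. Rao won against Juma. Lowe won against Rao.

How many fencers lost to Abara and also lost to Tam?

Abara beat: Quon, Endo, Juma, Ferri, Mori, Rao, Tam, Lowe.
Tam beat: Quon, Endo, Juma, Ferri, Mori, Rao, Lowe.
Both beat: Quon, Endo, Juma, Ferri, Mori, Rao, Lowe — 7.

7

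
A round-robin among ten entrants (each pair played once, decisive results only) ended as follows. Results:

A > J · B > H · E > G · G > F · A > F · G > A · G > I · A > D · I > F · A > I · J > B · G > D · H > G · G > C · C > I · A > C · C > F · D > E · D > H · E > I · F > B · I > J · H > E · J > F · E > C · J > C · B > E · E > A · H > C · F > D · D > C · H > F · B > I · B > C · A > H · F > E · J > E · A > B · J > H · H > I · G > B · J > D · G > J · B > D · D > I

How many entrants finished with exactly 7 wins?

Win totals: A 7, B 5, C 2, D 4, E 4, F 3, G 7, H 5, I 2, J 6.
Exactly 7: A, G — 2 entrants.

2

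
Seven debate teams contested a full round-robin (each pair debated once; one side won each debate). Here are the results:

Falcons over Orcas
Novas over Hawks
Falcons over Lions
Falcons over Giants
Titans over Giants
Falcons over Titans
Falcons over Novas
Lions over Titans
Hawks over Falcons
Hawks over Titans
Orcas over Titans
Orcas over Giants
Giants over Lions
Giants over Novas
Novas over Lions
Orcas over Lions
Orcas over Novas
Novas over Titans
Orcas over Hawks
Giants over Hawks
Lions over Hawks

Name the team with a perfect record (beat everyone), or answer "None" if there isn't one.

Highest win total is Orcas with 5 (out of 6 possible).
Orcas lost to Falcons, so no team went undefeated.

None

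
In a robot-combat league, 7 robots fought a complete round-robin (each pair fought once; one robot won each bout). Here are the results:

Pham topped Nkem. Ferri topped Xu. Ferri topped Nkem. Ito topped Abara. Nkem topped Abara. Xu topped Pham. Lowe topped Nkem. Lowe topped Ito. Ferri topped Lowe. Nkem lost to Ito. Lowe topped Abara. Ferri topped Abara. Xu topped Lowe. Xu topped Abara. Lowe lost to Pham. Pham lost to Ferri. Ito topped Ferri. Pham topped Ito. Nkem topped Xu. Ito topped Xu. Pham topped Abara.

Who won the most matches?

Ferri

Win totals: Xu 3, Abara 0, Ferri 5, Pham 4, Lowe 3, Ito 4, Nkem 2.
Ferri leads with 5 wins (next highest: 4).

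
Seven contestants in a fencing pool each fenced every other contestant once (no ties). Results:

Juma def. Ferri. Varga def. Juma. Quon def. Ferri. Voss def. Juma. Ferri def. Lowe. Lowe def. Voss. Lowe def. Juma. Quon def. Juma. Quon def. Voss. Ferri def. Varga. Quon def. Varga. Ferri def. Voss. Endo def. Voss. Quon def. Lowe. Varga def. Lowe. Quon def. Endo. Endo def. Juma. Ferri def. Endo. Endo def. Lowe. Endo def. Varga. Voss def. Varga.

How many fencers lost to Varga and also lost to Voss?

Varga beat: Juma, Lowe.
Voss beat: Juma, Varga.
Both beat: Juma — 1.

1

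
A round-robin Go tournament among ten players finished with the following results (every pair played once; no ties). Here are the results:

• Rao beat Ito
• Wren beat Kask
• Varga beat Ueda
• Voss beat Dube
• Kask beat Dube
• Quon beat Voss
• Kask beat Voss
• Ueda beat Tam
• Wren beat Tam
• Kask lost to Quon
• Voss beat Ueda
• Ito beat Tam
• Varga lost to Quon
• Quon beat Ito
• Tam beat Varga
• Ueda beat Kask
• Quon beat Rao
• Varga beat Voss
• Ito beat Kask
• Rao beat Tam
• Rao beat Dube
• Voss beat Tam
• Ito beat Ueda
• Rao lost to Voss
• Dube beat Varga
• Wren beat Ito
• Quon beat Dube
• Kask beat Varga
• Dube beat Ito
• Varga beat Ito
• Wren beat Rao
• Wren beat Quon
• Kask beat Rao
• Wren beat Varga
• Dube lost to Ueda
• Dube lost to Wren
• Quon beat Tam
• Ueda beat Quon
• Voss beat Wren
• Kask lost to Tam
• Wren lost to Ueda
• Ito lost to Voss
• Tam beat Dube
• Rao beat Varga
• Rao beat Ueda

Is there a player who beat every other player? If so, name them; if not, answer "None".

Highest win total is Wren with 7 (out of 9 possible).
Wren lost to Voss, Ueda, so no player went undefeated.

None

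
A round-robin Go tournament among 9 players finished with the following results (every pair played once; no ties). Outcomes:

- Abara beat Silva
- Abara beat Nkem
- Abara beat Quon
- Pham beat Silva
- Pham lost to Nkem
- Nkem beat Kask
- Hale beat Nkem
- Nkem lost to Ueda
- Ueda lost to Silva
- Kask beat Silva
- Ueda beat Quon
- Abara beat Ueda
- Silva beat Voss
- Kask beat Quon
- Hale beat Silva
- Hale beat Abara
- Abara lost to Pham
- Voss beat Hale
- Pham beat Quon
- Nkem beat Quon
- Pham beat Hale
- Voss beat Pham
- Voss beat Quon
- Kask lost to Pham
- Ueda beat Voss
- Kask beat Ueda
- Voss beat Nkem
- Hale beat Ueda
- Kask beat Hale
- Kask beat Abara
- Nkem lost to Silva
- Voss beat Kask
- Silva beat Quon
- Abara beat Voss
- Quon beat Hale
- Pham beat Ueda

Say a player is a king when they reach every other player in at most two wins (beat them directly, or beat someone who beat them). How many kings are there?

4

Abara reaches everyone (king).
Kask cannot reach Pham in two steps.
Voss reaches everyone (king).
Ueda cannot reach Abara, Silva in two steps.
Nkem cannot reach Voss in two steps.
Silva cannot reach Abara in two steps.
Quon cannot reach Kask, Voss, Pham in two steps.
Hale reaches everyone (king).
Pham reaches everyone (king).
Kings: Abara, Voss, Hale, Pham — 4.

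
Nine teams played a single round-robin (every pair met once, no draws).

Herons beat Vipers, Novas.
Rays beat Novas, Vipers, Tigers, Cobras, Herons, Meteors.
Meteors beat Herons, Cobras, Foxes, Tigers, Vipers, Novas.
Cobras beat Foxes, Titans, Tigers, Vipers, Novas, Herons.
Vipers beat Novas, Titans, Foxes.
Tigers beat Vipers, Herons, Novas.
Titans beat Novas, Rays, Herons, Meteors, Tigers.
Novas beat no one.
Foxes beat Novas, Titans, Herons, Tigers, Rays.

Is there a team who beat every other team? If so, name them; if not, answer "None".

Highest win total is Rays with 6 (out of 8 possible).
Rays lost to Titans, Foxes, so no team went undefeated.

None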